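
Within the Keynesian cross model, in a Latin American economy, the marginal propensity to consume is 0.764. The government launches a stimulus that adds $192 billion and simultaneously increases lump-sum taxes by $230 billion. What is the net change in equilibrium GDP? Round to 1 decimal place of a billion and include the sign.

+$69.0 billion

Expenditure multiplier = 1/(1 − MPC) = 1/(1 − 0.764) = 1/0.236 ≈ 4.237.
ΔG contributes k·ΔG = (+$192 billion) / 0.236 ≈ +$813.6 billion.
ΔT of +$230 billion changes first-round spending by −c·ΔT = −$175.72 billion, contributing k·(−c·ΔT) = (−$175.72 billion) / 0.236 ≈ −$744.6 billion.
Net ΔY = k(ΔG − c·ΔT) = (+$16.28 billion) / 0.236 ≈ +$69 billion.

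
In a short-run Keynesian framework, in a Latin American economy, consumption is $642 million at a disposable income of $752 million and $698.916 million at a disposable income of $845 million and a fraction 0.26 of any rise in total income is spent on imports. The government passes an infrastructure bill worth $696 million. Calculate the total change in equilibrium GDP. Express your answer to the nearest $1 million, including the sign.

+$1,074 million

MPC = ΔC/ΔYd = (698.916 − 642)/(845 − 752) = 56.916/93 = 0.612.
Spending multiplier = 1/(1 − c + m) = 1/(1 − 0.612 + 0.26) = 1/0.648 ≈ 1.543.
ΔY = k × ΔG = (+$696 million) / 0.648 ≈ +$1,074 million.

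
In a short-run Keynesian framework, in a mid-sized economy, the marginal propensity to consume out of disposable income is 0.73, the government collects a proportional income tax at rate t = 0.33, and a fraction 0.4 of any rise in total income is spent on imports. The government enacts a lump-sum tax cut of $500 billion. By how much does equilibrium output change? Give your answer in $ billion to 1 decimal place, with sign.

+$400.7 billion

A lump-sum tax change of −$500 billion shifts disposable income by +$500 billion; first-round consumption changes by −c × ΔT = −0.73 × (−$500 billion) = +$365 billion.
Expenditure multiplier = 1/(1 − c(1−t) + m) = 1/(1 − 0.73×0.67 + 0.4) = 1/0.9109 ≈ 1.098.
The tax multiplier is −c × k ≈ −0.801, so ΔY = k × (−c·ΔT) = (+$365 billion) / 0.9109 ≈ +$400.7 billion.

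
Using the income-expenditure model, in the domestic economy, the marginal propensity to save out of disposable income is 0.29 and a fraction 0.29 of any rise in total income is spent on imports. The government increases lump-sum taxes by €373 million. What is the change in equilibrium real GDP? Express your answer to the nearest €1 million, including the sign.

MPC = 1 − MPS = 1 − 0.29 = 0.71.
A lump-sum tax change of +€373 million shifts disposable income by −€373 million; first-round consumption changes by −c × ΔT = −0.71 × (+€373 million) = −€264.83 million.
Expenditure multiplier = 1/(1 − c + m) = 1/(1 − 0.71 + 0.29) = 1/0.58 ≈ 1.724.
The tax multiplier is −c × k ≈ −1.224, so ΔY = k × (−c·ΔT) = (−€264.83 million) / 0.58 ≈ −€457 million.

−€457 million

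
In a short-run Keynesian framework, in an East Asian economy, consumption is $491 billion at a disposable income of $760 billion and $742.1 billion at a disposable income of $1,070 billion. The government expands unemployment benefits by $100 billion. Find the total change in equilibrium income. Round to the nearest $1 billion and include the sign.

+$426 billion

MPC = ΔC/ΔYd = (742.1 − 491)/(1,070 − 760) = 251.1/310 = 0.81.
The transfer change shifts disposable income by +$100 billion, so first-round consumption changes by c·ΔTR = 0.81 × (+$100 billion) = +$81 billion.
Expenditure multiplier = 1/(1 − MPC) = 1/(1 − 0.81) = 1/0.19 ≈ 5.263.
The transfer multiplier is c × k ≈ 4.263, so ΔY = k × (c·ΔTR) = (+$81 billion) / 0.19 ≈ +$426 billion.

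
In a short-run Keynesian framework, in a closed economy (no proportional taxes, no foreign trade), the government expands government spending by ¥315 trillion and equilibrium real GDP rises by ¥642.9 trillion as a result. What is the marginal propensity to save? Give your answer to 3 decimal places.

Implied spending multiplier k = ΔY/ΔG = 642.9/315 ≈ 2.041.
Since k = 1/(1 − MPC), MPC = 1 − 1/k = 1 − ΔG/ΔY = 1 − 315/642.9 ≈ 0.510.
MPS = 1 − MPC = 0.490.

0.490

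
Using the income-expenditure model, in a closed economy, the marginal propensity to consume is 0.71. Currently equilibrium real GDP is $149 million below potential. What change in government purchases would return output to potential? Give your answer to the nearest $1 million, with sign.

+$43 million

Spending multiplier = 1/(1 − MPC) = 1/(1 − 0.71) = 1/0.29 ≈ 3.448.
Need ΔY = +$149 million, so ΔG = ΔY/k = (+$149 million) × 0.29 ≈ +$43 million.
The government should increase government purchases by $43 million.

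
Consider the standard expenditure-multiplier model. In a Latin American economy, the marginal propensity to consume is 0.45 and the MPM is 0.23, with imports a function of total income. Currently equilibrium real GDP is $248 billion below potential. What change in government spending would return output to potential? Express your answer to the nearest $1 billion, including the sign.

Spending multiplier = 1/(1 − c + m) = 1/(1 − 0.45 + 0.23) = 1/0.78 ≈ 1.282.
Need ΔY = +$248 billion, so ΔG = ΔY/k = (+$248 billion) × 0.78 ≈ +$193 billion.
The government should increase government spending by $193 billion.

+$193 billion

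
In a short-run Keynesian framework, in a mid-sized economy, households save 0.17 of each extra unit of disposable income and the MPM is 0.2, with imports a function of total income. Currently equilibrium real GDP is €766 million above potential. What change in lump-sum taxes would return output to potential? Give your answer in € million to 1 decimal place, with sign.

MPC = 1 − MPS = 1 − 0.17 = 0.83.
Spending multiplier = 1/(1 − c + m) = 1/(1 − 0.83 + 0.2) = 1/0.37 ≈ 2.703.
Tax multiplier = −c·k = −0.83/0.37 ≈ −2.243. Need ΔY = −€766 million, so ΔT = ΔY/(−c·k) = −(−€766 million) × 0.37 / 0.83 ≈ +€341.5 million.
The government should raise lump-sum taxes by €341.5 million.

+€341.5 million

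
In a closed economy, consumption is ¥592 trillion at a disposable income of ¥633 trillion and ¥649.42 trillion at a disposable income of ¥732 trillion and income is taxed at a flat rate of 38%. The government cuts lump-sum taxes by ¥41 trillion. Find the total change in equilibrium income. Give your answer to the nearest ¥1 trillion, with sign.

MPC = ΔC/ΔYd = (649.42 − 592)/(732 − 633) = 57.42/99 = 0.58.
A lump-sum tax change of −¥41 trillion shifts disposable income by +¥41 trillion; first-round consumption changes by −c × ΔT = −0.58 × (−¥41 trillion) = +¥23.78 trillion.
Expenditure multiplier = 1/(1 − c(1−t)) = 1/(1 − 0.58×0.62) = 1/0.6404 ≈ 1.562.
The tax multiplier is −c × k ≈ −0.906, so ΔY = k × (−c·ΔT) = (+¥23.78 trillion) / 0.6404 ≈ +¥37 trillion.

+¥37 trillion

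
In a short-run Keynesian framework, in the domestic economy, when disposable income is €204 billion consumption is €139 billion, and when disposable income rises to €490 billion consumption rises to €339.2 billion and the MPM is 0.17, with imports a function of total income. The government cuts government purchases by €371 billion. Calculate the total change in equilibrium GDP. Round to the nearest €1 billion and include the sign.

−€789 billion

MPC = ΔC/ΔYd = (339.2 − 139)/(490 − 204) = 200.2/286 = 0.7.
Spending multiplier = 1/(1 − c + m) = 1/(1 − 0.7 + 0.17) = 1/0.47 ≈ 2.128.
ΔY = k × ΔG = (−€371 billion) / 0.47 ≈ −€789 billion.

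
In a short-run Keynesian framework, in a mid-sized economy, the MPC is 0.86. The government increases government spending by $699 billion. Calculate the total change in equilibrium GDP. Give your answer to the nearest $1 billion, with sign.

Government-spending multiplier = 1/(1 − MPC) = 1/(1 − 0.86) = 1/0.14 ≈ 7.143.
ΔY = k × ΔG = (+$699 billion) / 0.14 ≈ +$4,993 billion.

+$4,993 billion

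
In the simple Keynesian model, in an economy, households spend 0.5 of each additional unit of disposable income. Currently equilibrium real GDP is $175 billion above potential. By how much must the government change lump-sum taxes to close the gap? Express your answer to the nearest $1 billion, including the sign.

Spending multiplier = 1/(1 − MPC) = 1/(1 − 0.5) = 1/0.5 = 2.
Tax multiplier = −c·k = −0.5/0.5 = −1. Need ΔY = −$175 billion, so ΔT = ΔY/(−c·k) = −(−$175 billion) × 0.5 / 0.5 = +$175 billion.
The government should raise lump-sum taxes by $175 billion.

+$175 billion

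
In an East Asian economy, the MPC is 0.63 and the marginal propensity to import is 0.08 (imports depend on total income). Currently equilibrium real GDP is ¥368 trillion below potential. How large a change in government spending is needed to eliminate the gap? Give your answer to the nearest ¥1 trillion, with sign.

+¥166 trillion

Spending multiplier = 1/(1 − c + m) = 1/(1 − 0.63 + 0.08) = 1/0.45 ≈ 2.222.
Need ΔY = +¥368 trillion, so ΔG = ΔY/k = (+¥368 trillion) × 0.45 ≈ +¥166 trillion.
The government should increase government spending by ¥166 trillion.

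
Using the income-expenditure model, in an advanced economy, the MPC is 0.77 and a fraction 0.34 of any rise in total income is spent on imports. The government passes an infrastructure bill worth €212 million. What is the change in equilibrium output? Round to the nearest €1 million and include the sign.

Expenditure multiplier = 1/(1 − c + m) = 1/(1 − 0.77 + 0.34) = 1/0.57 ≈ 1.754.
ΔY = k × ΔG = (+€212 million) / 0.57 ≈ +€372 million.

+€372 million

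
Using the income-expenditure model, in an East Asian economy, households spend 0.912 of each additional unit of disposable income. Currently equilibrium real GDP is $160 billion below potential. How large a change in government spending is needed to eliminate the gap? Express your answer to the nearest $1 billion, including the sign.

+$14 billion

Spending multiplier = 1/(1 − MPC) = 1/(1 − 0.912) = 1/0.088 ≈ 11.364.
Need ΔY = +$160 billion, so ΔG = ΔY/k = (+$160 billion) × 0.088 ≈ +$14 billion.
The government should increase government spending by $14 billion.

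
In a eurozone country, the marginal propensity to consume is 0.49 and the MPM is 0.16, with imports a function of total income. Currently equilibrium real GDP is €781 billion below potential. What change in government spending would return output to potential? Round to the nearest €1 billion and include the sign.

+€523 billion

Spending multiplier = 1/(1 − c + m) = 1/(1 − 0.49 + 0.16) = 1/0.67 ≈ 1.493.
Need ΔY = +€781 billion, so ΔG = ΔY/k = (+€781 billion) × 0.67 ≈ +€523 billion.
The government should increase government spending by €523 billion.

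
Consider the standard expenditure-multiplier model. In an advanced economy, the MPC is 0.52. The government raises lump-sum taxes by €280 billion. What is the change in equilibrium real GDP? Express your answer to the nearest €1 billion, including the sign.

−€303 billion

A lump-sum tax change of +€280 billion shifts disposable income by −€280 billion; first-round consumption changes by −c × ΔT = −0.52 × (+€280 billion) = −€145.6 billion.
Expenditure multiplier = 1/(1 − MPC) = 1/(1 − 0.52) = 1/0.48 ≈ 2.083.
The tax multiplier is −c × k ≈ −1.083, so ΔY = k × (−c·ΔT) = (−€145.6 billion) / 0.48 ≈ −€303 billion.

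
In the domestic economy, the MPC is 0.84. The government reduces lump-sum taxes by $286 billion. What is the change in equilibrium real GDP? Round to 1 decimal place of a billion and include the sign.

+$1,501.5 billion

A lump-sum tax change of −$286 billion shifts disposable income by +$286 billion; first-round consumption changes by −c × ΔT = −0.84 × (−$286 billion) = +$240.24 billion.
Expenditure multiplier = 1/(1 − MPC) = 1/(1 − 0.84) = 1/0.16 = 6.25.
The tax multiplier is −c × k = −5.25, so ΔY = k × (−c·ΔT) = (+$240.24 billion) / 0.16 = +$1,501.5 billion.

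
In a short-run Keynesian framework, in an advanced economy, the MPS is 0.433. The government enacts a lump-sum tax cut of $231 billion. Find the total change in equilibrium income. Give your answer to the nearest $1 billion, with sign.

+$302 billion

MPC = 1 − MPS = 1 − 0.433 = 0.567.
A lump-sum tax change of −$231 billion shifts disposable income by +$231 billion; first-round consumption changes by −c × ΔT = −0.567 × (−$231 billion) = +$130.977 billion.
Expenditure multiplier = 1/(1 − MPC) = 1/(1 − 0.567) = 1/0.433 ≈ 2.309.
The tax multiplier is −c × k ≈ −1.309, so ΔY = k × (−c·ΔT) = (+$130.977 billion) / 0.433 ≈ +$302 billion.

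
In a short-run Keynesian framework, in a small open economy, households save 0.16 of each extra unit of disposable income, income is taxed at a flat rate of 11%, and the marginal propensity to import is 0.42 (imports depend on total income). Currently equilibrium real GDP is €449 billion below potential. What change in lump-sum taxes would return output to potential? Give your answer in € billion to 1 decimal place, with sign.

−€359.4 billion

MPC = 1 − MPS = 1 − 0.16 = 0.84.
Spending multiplier = 1/(1 − c(1−t) + m) = 1/(1 − 0.84×0.89 + 0.42) = 1/0.6724 ≈ 1.487.
Tax multiplier = −c·k = −0.84/0.6724 ≈ −1.249. Need ΔY = +€449 billion, so ΔT = ΔY/(−c·k) = −(+€449 billion) × 0.6724 / 0.84 ≈ −€359.4 billion.
The government should cut lump-sum taxes by €359.4 billion.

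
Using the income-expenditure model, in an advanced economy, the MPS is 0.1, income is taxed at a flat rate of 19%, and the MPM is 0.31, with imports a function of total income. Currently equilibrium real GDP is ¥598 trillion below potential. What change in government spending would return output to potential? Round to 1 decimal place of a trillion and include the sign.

MPC = 1 − MPS = 1 − 0.1 = 0.9.
Spending multiplier = 1/(1 − c(1−t) + m) = 1/(1 − 0.9×0.81 + 0.31) = 1/0.581 ≈ 1.721.
Need ΔY = +¥598 trillion, so ΔG = ΔY/k = (+¥598 trillion) × 0.581 ≈ +¥347.4 trillion.
The government should increase government spending by ¥347.4 trillion.

+¥347.4 trillion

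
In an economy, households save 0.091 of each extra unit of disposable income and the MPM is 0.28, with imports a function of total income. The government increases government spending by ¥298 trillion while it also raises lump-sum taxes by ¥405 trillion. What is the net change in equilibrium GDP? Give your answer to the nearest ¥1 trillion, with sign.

−¥189 trillion

MPC = 1 − MPS = 1 − 0.091 = 0.909.
Expenditure multiplier = 1/(1 − c + m) = 1/(1 − 0.909 + 0.28) = 1/0.371 ≈ 2.695.
ΔG contributes k·ΔG = (+¥298 trillion) / 0.371 ≈ +¥803.2 trillion.
ΔT of +¥405 trillion changes first-round spending by −c·ΔT = −¥368.145 trillion, contributing k·(−c·ΔT) = (−¥368.145 trillion) / 0.371 ≈ −¥992.3 trillion.
Net ΔY = k(ΔG − c·ΔT) = (−¥70.145 trillion) / 0.371 ≈ −¥189 trillion.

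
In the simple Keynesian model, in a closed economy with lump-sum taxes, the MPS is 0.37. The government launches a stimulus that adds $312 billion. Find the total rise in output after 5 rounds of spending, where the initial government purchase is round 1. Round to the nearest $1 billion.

MPC = 1 − MPS = 1 − 0.37 = 0.63.
Round 1 adds ΔG = $312 billion; each later round is MPC = 0.63 times the previous.
After 5 rounds: 312 + 196.56 + 123.8328 + 78.014664 + 49.14923832 = ΔG·(1 − c^5)/(1 − c) = 312 × (1 − 0.0992436543)/0.37 ≈ $760 billion.

$760 billion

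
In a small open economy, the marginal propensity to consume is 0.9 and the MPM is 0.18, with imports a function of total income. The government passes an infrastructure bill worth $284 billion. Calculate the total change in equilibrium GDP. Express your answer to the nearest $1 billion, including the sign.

Expenditure multiplier = 1/(1 − c + m) = 1/(1 − 0.9 + 0.18) = 1/0.28 ≈ 3.571.
ΔY = k × ΔG = (+$284 billion) / 0.28 ≈ +$1,014 billion.

+$1,014 billion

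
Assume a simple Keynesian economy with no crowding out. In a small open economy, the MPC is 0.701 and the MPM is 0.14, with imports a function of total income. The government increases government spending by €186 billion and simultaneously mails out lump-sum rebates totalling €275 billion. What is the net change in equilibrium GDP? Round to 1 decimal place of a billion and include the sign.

+€862.8 billion

Expenditure multiplier = 1/(1 − c + m) = 1/(1 − 0.701 + 0.14) = 1/0.439 ≈ 2.278.
ΔG contributes k·ΔG = (+€186 billion) / 0.439 ≈ +€423.7 billion.
ΔT of −€275 billion changes first-round spending by −c·ΔT = +€192.775 billion, contributing k·(−c·ΔT) = (+€192.775 billion) / 0.439 ≈ +€439.1 billion.
Net ΔY = k(ΔG − c·ΔT) = (+€378.775 billion) / 0.439 ≈ +€862.8 billion.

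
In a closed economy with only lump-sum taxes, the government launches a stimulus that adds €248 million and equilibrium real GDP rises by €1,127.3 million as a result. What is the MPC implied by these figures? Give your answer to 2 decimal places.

0.78

Implied spending multiplier k = ΔY/ΔG = 1,127.3/248 ≈ 4.5456.
Since k = 1/(1 − MPC), MPC = 1 − 1/k = 1 − ΔG/ΔY = 1 − 248/1,127.3 ≈ 0.78.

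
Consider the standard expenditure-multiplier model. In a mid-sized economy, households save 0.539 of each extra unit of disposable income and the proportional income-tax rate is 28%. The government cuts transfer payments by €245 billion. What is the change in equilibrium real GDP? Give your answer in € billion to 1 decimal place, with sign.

−€169.1 billion

MPC = 1 − MPS = 1 − 0.539 = 0.461.
The transfer change shifts disposable income by −€245 billion, so first-round consumption changes by c·ΔTR = 0.461 × (−€245 billion) = −€112.945 billion.
Expenditure multiplier = 1/(1 − c(1−t)) = 1/(1 − 0.461×0.72) = 1/0.66808 ≈ 1.497.
The transfer multiplier is c × k ≈ 0.69, so ΔY = k × (c·ΔTR) = (−€112.945 billion) / 0.66808 ≈ −€169.1 billion.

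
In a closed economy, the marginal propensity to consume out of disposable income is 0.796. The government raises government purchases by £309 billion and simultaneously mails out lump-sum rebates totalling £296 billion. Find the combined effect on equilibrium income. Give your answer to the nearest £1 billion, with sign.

Expenditure multiplier = 1/(1 − MPC) = 1/(1 − 0.796) = 1/0.204 ≈ 4.902.
ΔG contributes k·ΔG = (+£309 billion) / 0.204 ≈ +£1,514.7 billion.
ΔT of −£296 billion changes first-round spending by −c·ΔT = +£235.616 billion, contributing k·(−c·ΔT) = (+£235.616 billion) / 0.204 ≈ +£1,155 billion.
Net ΔY = k(ΔG − c·ΔT) = (+£544.616 billion) / 0.204 ≈ +£2,670 billion.

+£2,670 billion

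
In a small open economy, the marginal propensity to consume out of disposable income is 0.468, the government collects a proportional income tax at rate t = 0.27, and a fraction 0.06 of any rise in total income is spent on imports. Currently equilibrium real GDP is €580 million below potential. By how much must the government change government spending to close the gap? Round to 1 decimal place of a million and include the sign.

+€416.6 million

Spending multiplier = 1/(1 − c(1−t) + m) = 1/(1 − 0.468×0.73 + 0.06) = 1/0.71836 ≈ 1.392.
Need ΔY = +€580 million, so ΔG = ΔY/k = (+€580 million) × 0.71836 ≈ +€416.6 million.
The government should increase government spending by €416.6 million.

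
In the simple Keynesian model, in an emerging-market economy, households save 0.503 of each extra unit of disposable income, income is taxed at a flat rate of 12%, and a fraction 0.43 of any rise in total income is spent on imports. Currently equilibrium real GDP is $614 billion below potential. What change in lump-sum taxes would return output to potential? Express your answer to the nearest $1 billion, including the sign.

−$1,226 billion

MPC = 1 − MPS = 1 − 0.503 = 0.497.
Spending multiplier = 1/(1 − c(1−t) + m) = 1/(1 − 0.497×0.88 + 0.43) = 1/0.99264 ≈ 1.007.
Tax multiplier = −c·k = −0.497/0.99264 ≈ −0.501. Need ΔY = +$614 billion, so ΔT = ΔY/(−c·k) = −(+$614 billion) × 0.99264 / 0.497 ≈ −$1,226 billion.
The government should cut lump-sum taxes by $1,226 billion.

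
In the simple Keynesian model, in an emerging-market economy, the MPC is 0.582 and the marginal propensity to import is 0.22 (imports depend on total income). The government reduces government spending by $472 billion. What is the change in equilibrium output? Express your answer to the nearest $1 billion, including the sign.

−$740 billion

Government-spending multiplier = 1/(1 − c + m) = 1/(1 − 0.582 + 0.22) = 1/0.638 ≈ 1.567.
ΔY = k × ΔG = (−$472 billion) / 0.638 ≈ −$740 billion.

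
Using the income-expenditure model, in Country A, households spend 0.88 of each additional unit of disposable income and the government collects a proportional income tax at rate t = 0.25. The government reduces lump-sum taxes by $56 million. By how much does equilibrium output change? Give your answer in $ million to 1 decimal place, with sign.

+$144.9 million

A lump-sum tax change of −$56 million shifts disposable income by +$56 million; first-round consumption changes by −c × ΔT = −0.88 × (−$56 million) = +$49.28 million.
Expenditure multiplier = 1/(1 − c(1−t)) = 1/(1 − 0.88×0.75) = 1/0.34 ≈ 2.941.
The tax multiplier is −c × k ≈ −2.588, so ΔY = k × (−c·ΔT) = (+$49.28 million) / 0.34 ≈ +$144.9 million.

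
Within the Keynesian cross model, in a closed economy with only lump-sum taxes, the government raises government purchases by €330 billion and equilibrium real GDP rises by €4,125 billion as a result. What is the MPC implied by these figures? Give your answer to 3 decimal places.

0.920

Implied spending multiplier k = ΔY/ΔG = 4,125/330 = 12.5.
Since k = 1/(1 − MPC), MPC = 1 − 1/k = 1 − ΔG/ΔY = 1 − 330/4,125 = 0.920.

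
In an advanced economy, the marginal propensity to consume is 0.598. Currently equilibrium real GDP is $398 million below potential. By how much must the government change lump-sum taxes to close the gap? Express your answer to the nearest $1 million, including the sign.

Spending multiplier = 1/(1 − MPC) = 1/(1 − 0.598) = 1/0.402 ≈ 2.488.
Tax multiplier = −c·k = −0.598/0.402 ≈ −1.488. Need ΔY = +$398 million, so ΔT = ΔY/(−c·k) = −(+$398 million) × 0.402 / 0.598 ≈ −$268 million.
The government should cut lump-sum taxes by $268 million.

−$268 million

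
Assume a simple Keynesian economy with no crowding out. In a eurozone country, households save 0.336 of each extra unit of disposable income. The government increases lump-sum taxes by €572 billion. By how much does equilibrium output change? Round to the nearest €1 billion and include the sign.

−€1,130 billion

MPC = 1 − MPS = 1 − 0.336 = 0.664.
A lump-sum tax change of +€572 billion shifts disposable income by −€572 billion; first-round consumption changes by −c × ΔT = −0.664 × (+€572 billion) = −€379.808 billion.
Expenditure multiplier = 1/(1 − MPC) = 1/(1 − 0.664) = 1/0.336 ≈ 2.976.
The tax multiplier is −c × k ≈ −1.976, so ΔY = k × (−c·ΔT) = (−€379.808 billion) / 0.336 ≈ −€1,130 billion.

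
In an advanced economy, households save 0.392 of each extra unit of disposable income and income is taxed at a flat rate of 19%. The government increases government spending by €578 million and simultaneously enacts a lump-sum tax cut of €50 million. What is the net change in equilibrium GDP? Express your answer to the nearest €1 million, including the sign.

MPC = 1 − MPS = 1 − 0.392 = 0.608.
Expenditure multiplier = 1/(1 − c(1−t)) = 1/(1 − 0.608×0.81) = 1/0.50752 ≈ 1.97.
ΔG contributes k·ΔG = (+€578 million) / 0.50752 ≈ +€1,138.9 million.
ΔT of −€50 million changes first-round spending by −c·ΔT = +€30.4 million, contributing k·(−c·ΔT) = (+€30.4 million) / 0.50752 ≈ +€59.9 million.
Net ΔY = k(ΔG − c·ΔT) = (+€608.4 million) / 0.50752 ≈ +€1,199 million.

+€1,199 million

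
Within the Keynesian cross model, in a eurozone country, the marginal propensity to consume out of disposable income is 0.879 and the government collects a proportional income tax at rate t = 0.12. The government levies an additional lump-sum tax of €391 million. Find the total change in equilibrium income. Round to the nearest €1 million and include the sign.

−€1,518 million

A lump-sum tax change of +€391 million shifts disposable income by −€391 million; first-round consumption changes by −c × ΔT = −0.879 × (+€391 million) = −€343.689 million.
Expenditure multiplier = 1/(1 − c(1−t)) = 1/(1 − 0.879×0.88) = 1/0.22648 ≈ 4.415.
The tax multiplier is −c × k ≈ −3.881, so ΔY = k × (−c·ΔT) = (−€343.689 million) / 0.22648 ≈ −€1,518 million.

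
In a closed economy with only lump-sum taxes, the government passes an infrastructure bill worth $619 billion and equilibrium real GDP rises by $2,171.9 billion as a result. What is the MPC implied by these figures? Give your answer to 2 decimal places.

0.71

Implied spending multiplier k = ΔY/ΔG = 2,171.9/619 ≈ 3.5087.
Since k = 1/(1 − MPC), MPC = 1 − 1/k = 1 − ΔG/ΔY = 1 − 619/2,171.9 ≈ 0.71.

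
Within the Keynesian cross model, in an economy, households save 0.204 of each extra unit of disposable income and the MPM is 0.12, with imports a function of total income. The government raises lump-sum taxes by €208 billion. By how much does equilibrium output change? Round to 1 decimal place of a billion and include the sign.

−€511.0 billion

MPC = 1 − MPS = 1 − 0.204 = 0.796.
A lump-sum tax change of +€208 billion shifts disposable income by −€208 billion; first-round consumption changes by −c × ΔT = −0.796 × (+€208 billion) = −€165.568 billion.
Expenditure multiplier = 1/(1 − c + m) = 1/(1 − 0.796 + 0.12) = 1/0.324 ≈ 3.086.
The tax multiplier is −c × k ≈ −2.457, so ΔY = k × (−c·ΔT) = (−€165.568 billion) / 0.324 ≈ −€511 billion.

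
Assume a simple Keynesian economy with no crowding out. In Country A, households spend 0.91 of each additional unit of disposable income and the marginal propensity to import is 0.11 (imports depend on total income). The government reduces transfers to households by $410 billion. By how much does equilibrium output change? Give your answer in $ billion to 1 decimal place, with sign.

−$1,865.5 billion

The transfer change shifts disposable income by −$410 billion, so first-round consumption changes by c·ΔTR = 0.91 × (−$410 billion) = −$373.1 billion.
Expenditure multiplier = 1/(1 − c + m) = 1/(1 − 0.91 + 0.11) = 1/0.2 = 5.
The transfer multiplier is c × k = 4.55, so ΔY = k × (c·ΔTR) = (−$373.1 billion) / 0.2 = −$1,865.5 billion.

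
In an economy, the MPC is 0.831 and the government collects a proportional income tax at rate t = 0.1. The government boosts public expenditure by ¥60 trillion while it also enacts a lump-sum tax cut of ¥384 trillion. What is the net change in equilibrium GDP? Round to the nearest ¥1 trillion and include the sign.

Expenditure multiplier = 1/(1 − c(1−t)) = 1/(1 − 0.831×0.9) = 1/0.2521 ≈ 3.967.
ΔG contributes k·ΔG = (+¥60 trillion) / 0.2521 ≈ +¥238 trillion.
ΔT of −¥384 trillion changes first-round spending by −c·ΔT = +¥319.104 trillion, contributing k·(−c·ΔT) = (+¥319.104 trillion) / 0.2521 ≈ +¥1,265.8 trillion.
Net ΔY = k(ΔG − c·ΔT) = (+¥379.104 trillion) / 0.2521 ≈ +¥1,504 trillion.

+¥1,504 trillion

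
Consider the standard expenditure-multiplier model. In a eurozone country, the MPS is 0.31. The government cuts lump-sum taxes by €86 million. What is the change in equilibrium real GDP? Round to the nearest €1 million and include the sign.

MPC = 1 − MPS = 1 − 0.31 = 0.69.
A lump-sum tax change of −€86 million shifts disposable income by +€86 million; first-round consumption changes by −c × ΔT = −0.69 × (−€86 million) = +€59.34 million.
Expenditure multiplier = 1/(1 − MPC) = 1/(1 − 0.69) = 1/0.31 ≈ 3.226.
The tax multiplier is −c × k ≈ −2.226, so ΔY = k × (−c·ΔT) = (+€59.34 million) / 0.31 ≈ +€191 million.

+€191 million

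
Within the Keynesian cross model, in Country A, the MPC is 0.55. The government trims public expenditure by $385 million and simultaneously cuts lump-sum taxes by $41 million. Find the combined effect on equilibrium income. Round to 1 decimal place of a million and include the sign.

Expenditure multiplier = 1/(1 − MPC) = 1/(1 − 0.55) = 1/0.45 ≈ 2.222.
ΔG contributes k·ΔG = (−$385 million) / 0.45 ≈ −$855.6 million.
ΔT of −$41 million changes first-round spending by −c·ΔT = +$22.55 million, contributing k·(−c·ΔT) = (+$22.55 million) / 0.45 ≈ +$50.1 million.
Net ΔY = k(ΔG − c·ΔT) = (−$362.45 million) / 0.45 ≈ −$805.4 million.

−$805.4 million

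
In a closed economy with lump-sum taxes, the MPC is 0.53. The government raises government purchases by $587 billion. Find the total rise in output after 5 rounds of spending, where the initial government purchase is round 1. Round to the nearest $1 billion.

Round 1 adds ΔG = $587 billion; each later round is MPC = 0.53 times the previous.
After 5 rounds: 587 + 311.11 + 164.8883 + 87.390799 + 46.31712347 = ΔG·(1 − c^5)/(1 − c) = 587 × (1 − 0.0418195493)/0.47 ≈ $1,197 billion.

$1,197 billion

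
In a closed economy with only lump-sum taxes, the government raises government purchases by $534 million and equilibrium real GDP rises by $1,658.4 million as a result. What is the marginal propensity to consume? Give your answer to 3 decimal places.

Implied spending multiplier k = ΔY/ΔG = 1,658.4/534 ≈ 3.1056.
Since k = 1/(1 − MPC), MPC = 1 − 1/k = 1 − ΔG/ΔY = 1 − 534/1,658.4 ≈ 0.678.

0.678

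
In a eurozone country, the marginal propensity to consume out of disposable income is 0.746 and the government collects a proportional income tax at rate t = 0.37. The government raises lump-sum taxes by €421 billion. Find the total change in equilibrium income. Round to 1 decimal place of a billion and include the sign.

A lump-sum tax change of +€421 billion shifts disposable income by −€421 billion; first-round consumption changes by −c × ΔT = −0.746 × (+€421 billion) = −€314.066 billion.
Expenditure multiplier = 1/(1 − c(1−t)) = 1/(1 − 0.746×0.63) = 1/0.53002 ≈ 1.887.
The tax multiplier is −c × k ≈ −1.407, so ΔY = k × (−c·ΔT) = (−€314.066 billion) / 0.53002 ≈ −€592.6 billion.

−€592.6 billion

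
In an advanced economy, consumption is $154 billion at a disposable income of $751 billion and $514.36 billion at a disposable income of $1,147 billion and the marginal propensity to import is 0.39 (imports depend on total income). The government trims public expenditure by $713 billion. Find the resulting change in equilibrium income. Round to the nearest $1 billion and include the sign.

−$1,485 billion

MPC = ΔC/ΔYd = (514.36 − 154)/(1,147 − 751) = 360.36/396 = 0.91.
Government-spending multiplier = 1/(1 − c + m) = 1/(1 − 0.91 + 0.39) = 1/0.48 ≈ 2.083.
ΔY = k × ΔG = (−$713 billion) / 0.48 ≈ −$1,485 billion.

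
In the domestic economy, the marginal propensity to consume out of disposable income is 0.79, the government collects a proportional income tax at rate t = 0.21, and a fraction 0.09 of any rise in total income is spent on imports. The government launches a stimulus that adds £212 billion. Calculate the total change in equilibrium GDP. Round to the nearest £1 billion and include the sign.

Expenditure multiplier = 1/(1 − c(1−t) + m) = 1/(1 − 0.79×0.79 + 0.09) = 1/0.4659 ≈ 2.146.
ΔY = k × ΔG = (+£212 billion) / 0.4659 ≈ +£455 billion.

+£455 billion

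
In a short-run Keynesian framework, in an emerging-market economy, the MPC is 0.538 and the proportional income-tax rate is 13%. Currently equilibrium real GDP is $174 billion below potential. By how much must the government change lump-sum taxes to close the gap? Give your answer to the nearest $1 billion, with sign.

Spending multiplier = 1/(1 − c(1−t)) = 1/(1 − 0.538×0.87) = 1/0.53194 ≈ 1.88.
Tax multiplier = −c·k = −0.538/0.53194 ≈ −1.011. Need ΔY = +$174 billion, so ΔT = ΔY/(−c·k) = −(+$174 billion) × 0.53194 / 0.538 ≈ −$172 billion.
The government should cut lump-sum taxes by $172 billion.

−$172 billion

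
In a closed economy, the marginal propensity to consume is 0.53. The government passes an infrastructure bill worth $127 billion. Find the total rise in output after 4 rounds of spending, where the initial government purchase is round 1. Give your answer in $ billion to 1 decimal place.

Round 1 adds ΔG = $127 billion; each later round is MPC = 0.53 times the previous.
After 4 rounds: 127 + 67.31 + 35.6743 + 18.907379 = ΔG·(1 − c^4)/(1 − c) = 127 × (1 − 0.07890481)/0.47 ≈ $248.9 billion.

$248.9 billion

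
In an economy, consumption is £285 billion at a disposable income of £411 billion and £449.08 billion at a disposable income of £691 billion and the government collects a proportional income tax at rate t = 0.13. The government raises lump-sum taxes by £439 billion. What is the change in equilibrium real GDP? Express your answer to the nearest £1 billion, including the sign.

−£525 billion

MPC = ΔC/ΔYd = (449.08 − 285)/(691 − 411) = 164.08/280 = 0.586.
A lump-sum tax change of +£439 billion shifts disposable income by −£439 billion; first-round consumption changes by −c × ΔT = −0.586 × (+£439 billion) = −£257.254 billion.
Expenditure multiplier = 1/(1 − c(1−t)) = 1/(1 − 0.586×0.87) = 1/0.49018 ≈ 2.04.
The tax multiplier is −c × k ≈ −1.195, so ΔY = k × (−c·ΔT) = (−£257.254 billion) / 0.49018 ≈ −£525 billion.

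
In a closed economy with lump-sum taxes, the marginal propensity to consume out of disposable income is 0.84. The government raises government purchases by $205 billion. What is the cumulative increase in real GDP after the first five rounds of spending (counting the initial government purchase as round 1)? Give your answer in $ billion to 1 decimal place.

Round 1 adds ΔG = $205 billion; each later round is MPC = 0.84 times the previous.
After 5 rounds: 205 + 172.2 + 144.648 + 121.50432 + 102.0636288 = ΔG·(1 − c^5)/(1 − c) = 205 × (1 − 0.4182119424)/0.16 ≈ $745.4 billion.

$745.4 billion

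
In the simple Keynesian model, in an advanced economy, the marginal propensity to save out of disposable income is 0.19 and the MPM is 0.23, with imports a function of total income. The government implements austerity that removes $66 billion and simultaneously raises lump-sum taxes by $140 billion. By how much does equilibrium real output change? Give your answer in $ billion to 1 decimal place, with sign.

MPC = 1 − MPS = 1 − 0.19 = 0.81.
Expenditure multiplier = 1/(1 − c + m) = 1/(1 − 0.81 + 0.23) = 1/0.42 ≈ 2.381.
ΔG contributes k·ΔG = (−$66 billion) / 0.42 ≈ −$157.1 billion.
ΔT of +$140 billion changes first-round spending by −c·ΔT = −$113.4 billion, contributing k·(−c·ΔT) = (−$113.4 billion) / 0.42 = −$270 billion.
Net ΔY = k(ΔG − c·ΔT) = (−$179.4 billion) / 0.42 ≈ −$427.1 billion.

−$427.1 billion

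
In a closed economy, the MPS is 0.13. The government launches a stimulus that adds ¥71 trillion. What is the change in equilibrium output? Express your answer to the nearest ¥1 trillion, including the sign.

MPC = 1 − MPS = 1 − 0.13 = 0.87.
Government-spending multiplier = 1/(1 − MPC) = 1/(1 − 0.87) = 1/0.13 ≈ 7.692.
ΔY = k × ΔG = (+¥71 trillion) / 0.13 ≈ +¥546 trillion.

+¥546 trillion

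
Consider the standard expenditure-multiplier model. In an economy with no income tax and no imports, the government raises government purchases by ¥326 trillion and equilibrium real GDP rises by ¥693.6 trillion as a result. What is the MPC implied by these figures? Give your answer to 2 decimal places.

0.53

Implied spending multiplier k = ΔY/ΔG = 693.6/326 ≈ 2.1276.
Since k = 1/(1 − MPC), MPC = 1 − 1/k = 1 − ΔG/ΔY = 1 − 326/693.6 ≈ 0.53.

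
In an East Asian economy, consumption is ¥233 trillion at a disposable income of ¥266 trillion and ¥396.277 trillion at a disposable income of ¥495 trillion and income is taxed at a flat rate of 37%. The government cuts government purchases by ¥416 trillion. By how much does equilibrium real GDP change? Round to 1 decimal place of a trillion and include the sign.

−¥755.3 trillion

MPC = ΔC/ΔYd = (396.277 − 233)/(495 − 266) = 163.277/229 = 0.713.
Expenditure multiplier = 1/(1 − c(1−t)) = 1/(1 − 0.713×0.63) = 1/0.55081 ≈ 1.816.
ΔY = k × ΔG = (−¥416 trillion) / 0.55081 ≈ −¥755.3 trillion.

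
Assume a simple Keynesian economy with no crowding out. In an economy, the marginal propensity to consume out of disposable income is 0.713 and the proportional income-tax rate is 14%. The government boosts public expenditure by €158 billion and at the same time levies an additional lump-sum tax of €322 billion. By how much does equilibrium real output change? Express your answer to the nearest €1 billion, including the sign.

−€185 billion

Expenditure multiplier = 1/(1 − c(1−t)) = 1/(1 − 0.713×0.86) = 1/0.38682 ≈ 2.585.
ΔG contributes k·ΔG = (+€158 billion) / 0.38682 ≈ +€408.5 billion.
ΔT of +€322 billion changes first-round spending by −c·ΔT = −€229.586 billion, contributing k·(−c·ΔT) = (−€229.586 billion) / 0.38682 ≈ −€593.5 billion.
Net ΔY = k(ΔG − c·ΔT) = (−€71.586 billion) / 0.38682 ≈ −€185 billion.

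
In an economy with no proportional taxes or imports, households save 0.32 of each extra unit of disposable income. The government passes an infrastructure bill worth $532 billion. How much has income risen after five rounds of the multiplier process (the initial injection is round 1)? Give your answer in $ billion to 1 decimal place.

$1,420.8 billion

MPC = 1 − MPS = 1 − 0.32 = 0.68.
Round 1 adds ΔG = $532 billion; each later round is MPC = 0.68 times the previous.
After 5 rounds: 532 + 361.76 + 245.9968 + 167.277824 + 113.74892032 = ΔG·(1 − c^5)/(1 − c) = 532 × (1 − 0.1453933568)/0.32 ≈ $1,420.8 billion.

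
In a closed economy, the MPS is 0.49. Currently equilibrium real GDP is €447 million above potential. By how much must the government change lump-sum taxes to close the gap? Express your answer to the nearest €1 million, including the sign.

MPC = 1 − MPS = 1 − 0.49 = 0.51.
Spending multiplier = 1/(1 − MPC) = 1/(1 − 0.51) = 1/0.49 ≈ 2.041.
Tax multiplier = −c·k = −0.51/0.49 ≈ −1.041. Need ΔY = −€447 million, so ΔT = ΔY/(−c·k) = −(−€447 million) × 0.49 / 0.51 ≈ +€429 million.
The government should raise lump-sum taxes by €429 million.

+€429 million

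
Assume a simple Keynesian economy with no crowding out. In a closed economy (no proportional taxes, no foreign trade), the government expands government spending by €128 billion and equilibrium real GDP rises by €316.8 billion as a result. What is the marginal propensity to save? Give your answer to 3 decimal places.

Implied spending multiplier k = ΔY/ΔG = 316.8/128 = 2.475.
Since k = 1/(1 − MPC), MPC = 1 − 1/k = 1 − ΔG/ΔY = 1 − 128/316.8 ≈ 0.596.
MPS = 1 − MPC = 0.404.

0.404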